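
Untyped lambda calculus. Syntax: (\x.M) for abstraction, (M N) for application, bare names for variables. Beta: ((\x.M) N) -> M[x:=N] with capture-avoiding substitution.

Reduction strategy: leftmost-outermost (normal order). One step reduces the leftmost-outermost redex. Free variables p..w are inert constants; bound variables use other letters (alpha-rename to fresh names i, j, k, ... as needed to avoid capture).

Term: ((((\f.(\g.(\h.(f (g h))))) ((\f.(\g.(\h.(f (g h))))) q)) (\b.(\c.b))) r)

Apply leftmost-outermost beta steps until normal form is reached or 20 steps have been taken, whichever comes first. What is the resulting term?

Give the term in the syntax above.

Step 0: ((((\f.(\g.(\h.(f (g h))))) ((\f.(\g.(\h.(f (g h))))) q)) (\b.(\c.b))) r)
Step 1: (((\g.(\h.(((\f.(\g.(\h.(f (g h))))) q) (g h)))) (\b.(\c.b))) r)
Step 2: ((\h.(((\f.(\g.(\h.(f (g h))))) q) ((\b.(\c.b)) h))) r)
Step 3: (((\f.(\g.(\h.(f (g h))))) q) ((\b.(\c.b)) r))
Step 4: ((\g.(\h.(q (g h)))) ((\b.(\c.b)) r))
Step 5: (\h.(q (((\b.(\c.b)) r) h)))
Step 6: (\h.(q ((\c.r) h)))
Step 7: (\h.(q r))

Answer: (\h.(q r))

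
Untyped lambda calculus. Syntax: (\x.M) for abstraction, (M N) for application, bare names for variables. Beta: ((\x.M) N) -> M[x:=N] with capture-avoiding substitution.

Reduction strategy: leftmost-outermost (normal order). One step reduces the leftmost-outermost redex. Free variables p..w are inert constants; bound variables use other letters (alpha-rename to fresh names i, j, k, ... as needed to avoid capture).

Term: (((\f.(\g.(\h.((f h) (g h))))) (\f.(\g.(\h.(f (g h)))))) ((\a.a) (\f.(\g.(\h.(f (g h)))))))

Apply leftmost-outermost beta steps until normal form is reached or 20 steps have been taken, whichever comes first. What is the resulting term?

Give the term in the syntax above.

Answer: (\h.(\i.(h (\j.(h (i j))))))

Derivation:
Step 0: (((\f.(\g.(\h.((f h) (g h))))) (\f.(\g.(\h.(f (g h)))))) ((\a.a) (\f.(\g.(\h.(f (g h)))))))
Step 1: ((\g.(\h.(((\f.(\g.(\h.(f (g h))))) h) (g h)))) ((\a.a) (\f.(\g.(\h.(f (g h)))))))
Step 2: (\h.(((\f.(\g.(\h.(f (g h))))) h) (((\a.a) (\f.(\g.(\h.(f (g h)))))) h)))
Step 3: (\h.((\g.(\i.(h (g i)))) (((\a.a) (\f.(\g.(\h.(f (g h)))))) h)))
Step 4: (\h.(\i.(h ((((\a.a) (\f.(\g.(\h.(f (g h)))))) h) i))))
Step 5: (\h.(\i.(h (((\f.(\g.(\h.(f (g h))))) h) i))))
Step 6: (\h.(\i.(h ((\g.(\i.(h (g i)))) i))))
Step 7: (\h.(\i.(h (\j.(h (i j))))))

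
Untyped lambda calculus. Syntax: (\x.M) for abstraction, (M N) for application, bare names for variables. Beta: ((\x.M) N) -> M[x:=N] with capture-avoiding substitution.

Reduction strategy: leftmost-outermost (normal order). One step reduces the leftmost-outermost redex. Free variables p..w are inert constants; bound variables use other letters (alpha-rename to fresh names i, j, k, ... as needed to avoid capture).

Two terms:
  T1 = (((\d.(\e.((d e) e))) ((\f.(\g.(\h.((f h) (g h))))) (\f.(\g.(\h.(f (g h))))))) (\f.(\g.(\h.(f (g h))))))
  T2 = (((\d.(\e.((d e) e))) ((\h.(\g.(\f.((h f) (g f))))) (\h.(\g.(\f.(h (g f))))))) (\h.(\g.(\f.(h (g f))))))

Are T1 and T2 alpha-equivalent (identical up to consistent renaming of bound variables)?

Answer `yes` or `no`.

Term 1: (((\d.(\e.((d e) e))) ((\f.(\g.(\h.((f h) (g h))))) (\f.(\g.(\h.(f (g h))))))) (\f.(\g.(\h.(f (g h))))))
Term 2: (((\d.(\e.((d e) e))) ((\h.(\g.(\f.((h f) (g f))))) (\h.(\g.(\f.(h (g f))))))) (\h.(\g.(\f.(h (g f))))))
Alpha-equivalence: compare structure up to binder renaming.
Result: True

Answer: yes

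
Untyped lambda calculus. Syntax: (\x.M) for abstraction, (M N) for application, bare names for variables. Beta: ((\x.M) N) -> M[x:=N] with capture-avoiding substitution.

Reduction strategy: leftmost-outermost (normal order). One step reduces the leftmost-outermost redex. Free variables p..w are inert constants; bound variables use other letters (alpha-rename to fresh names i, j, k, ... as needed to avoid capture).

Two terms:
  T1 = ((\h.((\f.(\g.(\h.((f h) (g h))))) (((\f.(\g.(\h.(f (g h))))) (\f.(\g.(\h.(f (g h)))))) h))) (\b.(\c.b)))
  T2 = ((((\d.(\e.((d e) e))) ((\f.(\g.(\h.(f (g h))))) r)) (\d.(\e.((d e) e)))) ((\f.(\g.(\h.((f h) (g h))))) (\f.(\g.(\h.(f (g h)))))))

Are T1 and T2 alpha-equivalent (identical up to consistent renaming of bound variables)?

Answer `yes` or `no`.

Answer: no

Derivation:
Term 1: ((\h.((\f.(\g.(\h.((f h) (g h))))) (((\f.(\g.(\h.(f (g h))))) (\f.(\g.(\h.(f (g h)))))) h))) (\b.(\c.b)))
Term 2: ((((\d.(\e.((d e) e))) ((\f.(\g.(\h.(f (g h))))) r)) (\d.(\e.((d e) e)))) ((\f.(\g.(\h.((f h) (g h))))) (\f.(\g.(\h.(f (g h)))))))
Alpha-equivalence: compare structure up to binder renaming.
Result: False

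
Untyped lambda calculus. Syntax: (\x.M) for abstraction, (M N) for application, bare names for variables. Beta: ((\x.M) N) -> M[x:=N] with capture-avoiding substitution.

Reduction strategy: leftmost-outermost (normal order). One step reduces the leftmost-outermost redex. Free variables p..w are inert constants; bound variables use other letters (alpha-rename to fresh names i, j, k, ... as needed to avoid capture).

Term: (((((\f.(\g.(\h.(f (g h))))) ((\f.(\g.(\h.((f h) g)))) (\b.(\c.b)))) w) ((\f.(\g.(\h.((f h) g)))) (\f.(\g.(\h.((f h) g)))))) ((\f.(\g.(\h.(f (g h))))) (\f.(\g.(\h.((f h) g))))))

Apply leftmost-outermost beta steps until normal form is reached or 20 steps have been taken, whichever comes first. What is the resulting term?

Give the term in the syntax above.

Step 0: (((((\f.(\g.(\h.(f (g h))))) ((\f.(\g.(\h.((f h) g)))) (\b.(\c.b)))) w) ((\f.(\g.(\h.((f h) g)))) (\f.(\g.(\h.((f h) g)))))) ((\f.(\g.(\h.(f (g h))))) (\f.(\g.(\h.((f h) g))))))
Step 1: ((((\g.(\h.(((\f.(\g.(\h.((f h) g)))) (\b.(\c.b))) (g h)))) w) ((\f.(\g.(\h.((f h) g)))) (\f.(\g.(\h.((f h) g)))))) ((\f.(\g.(\h.(f (g h))))) (\f.(\g.(\h.((f h) g))))))
Step 2: (((\h.(((\f.(\g.(\h.((f h) g)))) (\b.(\c.b))) (w h))) ((\f.(\g.(\h.((f h) g)))) (\f.(\g.(\h.((f h) g)))))) ((\f.(\g.(\h.(f (g h))))) (\f.(\g.(\h.((f h) g))))))
Step 3: ((((\f.(\g.(\h.((f h) g)))) (\b.(\c.b))) (w ((\f.(\g.(\h.((f h) g)))) (\f.(\g.(\h.((f h) g))))))) ((\f.(\g.(\h.(f (g h))))) (\f.(\g.(\h.((f h) g))))))
Step 4: (((\g.(\h.(((\b.(\c.b)) h) g))) (w ((\f.(\g.(\h.((f h) g)))) (\f.(\g.(\h.((f h) g))))))) ((\f.(\g.(\h.(f (g h))))) (\f.(\g.(\h.((f h) g))))))
Step 5: ((\h.(((\b.(\c.b)) h) (w ((\f.(\g.(\h.((f h) g)))) (\f.(\g.(\h.((f h) g)))))))) ((\f.(\g.(\h.(f (g h))))) (\f.(\g.(\h.((f h) g))))))
Step 6: (((\b.(\c.b)) ((\f.(\g.(\h.(f (g h))))) (\f.(\g.(\h.((f h) g)))))) (w ((\f.(\g.(\h.((f h) g)))) (\f.(\g.(\h.((f h) g)))))))
Step 7: ((\c.((\f.(\g.(\h.(f (g h))))) (\f.(\g.(\h.((f h) g)))))) (w ((\f.(\g.(\h.((f h) g)))) (\f.(\g.(\h.((f h) g)))))))
Step 8: ((\f.(\g.(\h.(f (g h))))) (\f.(\g.(\h.((f h) g)))))
Step 9: (\g.(\h.((\f.(\g.(\h.((f h) g)))) (g h))))
Step 10: (\g.(\h.(\i.(\j.(((g h) j) i)))))

Answer: (\g.(\h.(\i.(\j.(((g h) j) i)))))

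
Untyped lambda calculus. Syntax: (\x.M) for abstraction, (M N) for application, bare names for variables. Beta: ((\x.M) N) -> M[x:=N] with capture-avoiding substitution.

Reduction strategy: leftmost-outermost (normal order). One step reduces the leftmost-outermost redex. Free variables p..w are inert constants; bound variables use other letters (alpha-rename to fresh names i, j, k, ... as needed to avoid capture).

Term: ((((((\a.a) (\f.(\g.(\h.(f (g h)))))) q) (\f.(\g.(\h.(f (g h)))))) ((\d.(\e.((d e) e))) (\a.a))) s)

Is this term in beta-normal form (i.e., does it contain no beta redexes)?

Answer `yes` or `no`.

Answer: no

Derivation:
Term: ((((((\a.a) (\f.(\g.(\h.(f (g h)))))) q) (\f.(\g.(\h.(f (g h)))))) ((\d.(\e.((d e) e))) (\a.a))) s)
Found 2 beta redex(es).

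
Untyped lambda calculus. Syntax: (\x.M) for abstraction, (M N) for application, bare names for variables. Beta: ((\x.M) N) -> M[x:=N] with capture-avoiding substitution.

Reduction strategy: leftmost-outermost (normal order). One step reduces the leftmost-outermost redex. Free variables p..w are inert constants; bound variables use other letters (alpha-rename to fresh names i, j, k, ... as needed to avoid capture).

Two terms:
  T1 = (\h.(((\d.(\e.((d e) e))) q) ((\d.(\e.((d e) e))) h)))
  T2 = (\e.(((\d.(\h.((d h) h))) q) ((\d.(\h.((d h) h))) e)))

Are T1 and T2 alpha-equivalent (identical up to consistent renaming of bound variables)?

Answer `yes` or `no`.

Answer: yes

Derivation:
Term 1: (\h.(((\d.(\e.((d e) e))) q) ((\d.(\e.((d e) e))) h)))
Term 2: (\e.(((\d.(\h.((d h) h))) q) ((\d.(\h.((d h) h))) e)))
Alpha-equivalence: compare structure up to binder renaming.
Result: True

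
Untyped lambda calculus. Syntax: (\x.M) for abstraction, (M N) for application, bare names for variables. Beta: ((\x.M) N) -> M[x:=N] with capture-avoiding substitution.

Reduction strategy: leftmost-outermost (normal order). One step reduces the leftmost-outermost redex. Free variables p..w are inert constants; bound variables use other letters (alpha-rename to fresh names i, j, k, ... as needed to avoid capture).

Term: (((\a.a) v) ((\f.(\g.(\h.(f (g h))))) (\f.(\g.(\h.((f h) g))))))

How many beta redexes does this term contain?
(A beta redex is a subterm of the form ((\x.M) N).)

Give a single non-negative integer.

Term: (((\a.a) v) ((\f.(\g.(\h.(f (g h))))) (\f.(\g.(\h.((f h) g))))))
  Redex: ((\a.a) v)
  Redex: ((\f.(\g.(\h.(f (g h))))) (\f.(\g.(\h.((f h) g)))))
Total redexes: 2

Answer: 2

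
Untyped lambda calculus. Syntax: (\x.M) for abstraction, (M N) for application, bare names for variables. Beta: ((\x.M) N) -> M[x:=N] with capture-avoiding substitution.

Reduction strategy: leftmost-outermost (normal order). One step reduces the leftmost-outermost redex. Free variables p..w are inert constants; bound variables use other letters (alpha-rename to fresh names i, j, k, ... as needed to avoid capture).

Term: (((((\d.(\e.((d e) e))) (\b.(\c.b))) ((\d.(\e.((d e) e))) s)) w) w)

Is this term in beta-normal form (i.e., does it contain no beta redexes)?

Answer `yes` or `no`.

Answer: no

Derivation:
Term: (((((\d.(\e.((d e) e))) (\b.(\c.b))) ((\d.(\e.((d e) e))) s)) w) w)
Found 2 beta redex(es).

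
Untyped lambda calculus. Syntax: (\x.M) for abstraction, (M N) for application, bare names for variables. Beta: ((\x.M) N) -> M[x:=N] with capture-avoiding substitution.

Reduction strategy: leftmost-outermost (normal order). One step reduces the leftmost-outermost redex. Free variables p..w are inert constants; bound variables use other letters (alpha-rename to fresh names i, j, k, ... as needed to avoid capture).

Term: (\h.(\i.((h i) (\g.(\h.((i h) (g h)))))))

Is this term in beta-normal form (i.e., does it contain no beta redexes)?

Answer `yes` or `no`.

Answer: yes

Derivation:
Term: (\h.(\i.((h i) (\g.(\h.((i h) (g h)))))))
No beta redexes found.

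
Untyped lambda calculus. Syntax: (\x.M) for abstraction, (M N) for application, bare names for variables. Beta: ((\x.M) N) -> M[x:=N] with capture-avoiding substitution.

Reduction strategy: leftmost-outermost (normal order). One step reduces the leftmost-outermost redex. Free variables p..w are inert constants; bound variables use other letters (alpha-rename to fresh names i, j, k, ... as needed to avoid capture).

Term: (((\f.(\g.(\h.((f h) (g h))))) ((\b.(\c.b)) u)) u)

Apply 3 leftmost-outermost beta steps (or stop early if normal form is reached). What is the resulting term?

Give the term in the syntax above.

Answer: (\h.(((\c.u) h) (u h)))

Derivation:
Step 0: (((\f.(\g.(\h.((f h) (g h))))) ((\b.(\c.b)) u)) u)
Step 1: ((\g.(\h.((((\b.(\c.b)) u) h) (g h)))) u)
Step 2: (\h.((((\b.(\c.b)) u) h) (u h)))
Step 3: (\h.(((\c.u) h) (u h)))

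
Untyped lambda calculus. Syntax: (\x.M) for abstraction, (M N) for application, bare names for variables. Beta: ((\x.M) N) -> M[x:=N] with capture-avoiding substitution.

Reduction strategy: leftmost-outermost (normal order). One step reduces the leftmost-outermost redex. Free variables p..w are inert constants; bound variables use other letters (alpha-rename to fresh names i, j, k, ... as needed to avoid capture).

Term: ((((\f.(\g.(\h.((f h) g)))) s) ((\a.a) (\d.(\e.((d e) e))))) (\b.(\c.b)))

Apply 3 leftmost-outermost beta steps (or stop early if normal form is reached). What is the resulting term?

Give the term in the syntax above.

Answer: ((s (\b.(\c.b))) ((\a.a) (\d.(\e.((d e) e)))))

Derivation:
Step 0: ((((\f.(\g.(\h.((f h) g)))) s) ((\a.a) (\d.(\e.((d e) e))))) (\b.(\c.b)))
Step 1: (((\g.(\h.((s h) g))) ((\a.a) (\d.(\e.((d e) e))))) (\b.(\c.b)))
Step 2: ((\h.((s h) ((\a.a) (\d.(\e.((d e) e)))))) (\b.(\c.b)))
Step 3: ((s (\b.(\c.b))) ((\a.a) (\d.(\e.((d e) e)))))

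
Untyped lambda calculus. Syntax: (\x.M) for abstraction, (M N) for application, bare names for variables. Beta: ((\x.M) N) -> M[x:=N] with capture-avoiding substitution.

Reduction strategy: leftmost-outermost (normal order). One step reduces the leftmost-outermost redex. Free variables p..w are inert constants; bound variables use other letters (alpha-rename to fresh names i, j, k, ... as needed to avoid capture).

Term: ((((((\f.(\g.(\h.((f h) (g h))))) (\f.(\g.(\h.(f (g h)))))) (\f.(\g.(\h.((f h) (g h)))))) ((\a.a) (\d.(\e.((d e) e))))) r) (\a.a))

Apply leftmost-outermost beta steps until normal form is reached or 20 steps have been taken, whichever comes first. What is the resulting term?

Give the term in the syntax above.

Step 0: ((((((\f.(\g.(\h.((f h) (g h))))) (\f.(\g.(\h.(f (g h)))))) (\f.(\g.(\h.((f h) (g h)))))) ((\a.a) (\d.(\e.((d e) e))))) r) (\a.a))
Step 1: (((((\g.(\h.(((\f.(\g.(\h.(f (g h))))) h) (g h)))) (\f.(\g.(\h.((f h) (g h)))))) ((\a.a) (\d.(\e.((d e) e))))) r) (\a.a))
Step 2: ((((\h.(((\f.(\g.(\h.(f (g h))))) h) ((\f.(\g.(\h.((f h) (g h))))) h))) ((\a.a) (\d.(\e.((d e) e))))) r) (\a.a))
Step 3: (((((\f.(\g.(\h.(f (g h))))) ((\a.a) (\d.(\e.((d e) e))))) ((\f.(\g.(\h.((f h) (g h))))) ((\a.a) (\d.(\e.((d e) e)))))) r) (\a.a))
Step 4: ((((\g.(\h.(((\a.a) (\d.(\e.((d e) e)))) (g h)))) ((\f.(\g.(\h.((f h) (g h))))) ((\a.a) (\d.(\e.((d e) e)))))) r) (\a.a))
Step 5: (((\h.(((\a.a) (\d.(\e.((d e) e)))) (((\f.(\g.(\h.((f h) (g h))))) ((\a.a) (\d.(\e.((d e) e))))) h))) r) (\a.a))
Step 6: ((((\a.a) (\d.(\e.((d e) e)))) (((\f.(\g.(\h.((f h) (g h))))) ((\a.a) (\d.(\e.((d e) e))))) r)) (\a.a))
Step 7: (((\d.(\e.((d e) e))) (((\f.(\g.(\h.((f h) (g h))))) ((\a.a) (\d.(\e.((d e) e))))) r)) (\a.a))
Step 8: ((\e.(((((\f.(\g.(\h.((f h) (g h))))) ((\a.a) (\d.(\e.((d e) e))))) r) e) e)) (\a.a))
Step 9: (((((\f.(\g.(\h.((f h) (g h))))) ((\a.a) (\d.(\e.((d e) e))))) r) (\a.a)) (\a.a))
Step 10: ((((\g.(\h.((((\a.a) (\d.(\e.((d e) e)))) h) (g h)))) r) (\a.a)) (\a.a))
Step 11: (((\h.((((\a.a) (\d.(\e.((d e) e)))) h) (r h))) (\a.a)) (\a.a))
Step 12: (((((\a.a) (\d.(\e.((d e) e)))) (\a.a)) (r (\a.a))) (\a.a))
Step 13: ((((\d.(\e.((d e) e))) (\a.a)) (r (\a.a))) (\a.a))
Step 14: (((\e.(((\a.a) e) e)) (r (\a.a))) (\a.a))
Step 15: ((((\a.a) (r (\a.a))) (r (\a.a))) (\a.a))
Step 16: (((r (\a.a)) (r (\a.a))) (\a.a))

Answer: (((r (\a.a)) (r (\a.a))) (\a.a))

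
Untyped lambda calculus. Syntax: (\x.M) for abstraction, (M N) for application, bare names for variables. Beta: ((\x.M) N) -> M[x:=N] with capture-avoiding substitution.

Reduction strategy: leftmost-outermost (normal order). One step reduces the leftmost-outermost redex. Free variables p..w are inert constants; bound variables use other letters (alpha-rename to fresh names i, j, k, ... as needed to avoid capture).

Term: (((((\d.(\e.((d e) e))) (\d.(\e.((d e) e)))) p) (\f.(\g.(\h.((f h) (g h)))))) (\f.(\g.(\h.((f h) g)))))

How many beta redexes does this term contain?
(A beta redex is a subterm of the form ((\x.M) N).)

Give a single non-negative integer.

Term: (((((\d.(\e.((d e) e))) (\d.(\e.((d e) e)))) p) (\f.(\g.(\h.((f h) (g h)))))) (\f.(\g.(\h.((f h) g)))))
  Redex: ((\d.(\e.((d e) e))) (\d.(\e.((d e) e))))
Total redexes: 1

Answer: 1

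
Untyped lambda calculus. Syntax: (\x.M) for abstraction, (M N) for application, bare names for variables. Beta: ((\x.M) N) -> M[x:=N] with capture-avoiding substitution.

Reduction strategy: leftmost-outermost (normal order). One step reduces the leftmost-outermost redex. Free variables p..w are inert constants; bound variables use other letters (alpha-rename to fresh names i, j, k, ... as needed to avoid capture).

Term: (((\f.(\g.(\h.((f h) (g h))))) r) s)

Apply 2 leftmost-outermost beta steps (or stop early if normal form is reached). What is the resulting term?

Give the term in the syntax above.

Answer: (\h.((r h) (s h)))

Derivation:
Step 0: (((\f.(\g.(\h.((f h) (g h))))) r) s)
Step 1: ((\g.(\h.((r h) (g h)))) s)
Step 2: (\h.((r h) (s h)))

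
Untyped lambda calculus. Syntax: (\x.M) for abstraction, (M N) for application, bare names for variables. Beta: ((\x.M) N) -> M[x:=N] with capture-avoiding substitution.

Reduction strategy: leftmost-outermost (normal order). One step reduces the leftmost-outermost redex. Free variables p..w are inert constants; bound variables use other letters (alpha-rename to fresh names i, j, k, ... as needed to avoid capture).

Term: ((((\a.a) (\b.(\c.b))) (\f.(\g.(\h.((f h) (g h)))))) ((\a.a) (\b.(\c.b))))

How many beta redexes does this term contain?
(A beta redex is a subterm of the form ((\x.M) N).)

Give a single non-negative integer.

Answer: 2

Derivation:
Term: ((((\a.a) (\b.(\c.b))) (\f.(\g.(\h.((f h) (g h)))))) ((\a.a) (\b.(\c.b))))
  Redex: ((\a.a) (\b.(\c.b)))
  Redex: ((\a.a) (\b.(\c.b)))
Total redexes: 2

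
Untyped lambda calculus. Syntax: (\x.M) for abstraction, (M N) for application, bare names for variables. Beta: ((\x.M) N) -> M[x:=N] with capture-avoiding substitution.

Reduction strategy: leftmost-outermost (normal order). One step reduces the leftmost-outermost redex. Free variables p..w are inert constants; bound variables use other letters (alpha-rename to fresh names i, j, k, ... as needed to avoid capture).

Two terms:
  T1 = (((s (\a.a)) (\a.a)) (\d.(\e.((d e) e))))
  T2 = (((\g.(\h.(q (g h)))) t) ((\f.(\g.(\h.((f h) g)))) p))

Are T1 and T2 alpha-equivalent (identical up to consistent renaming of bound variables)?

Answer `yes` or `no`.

Answer: no

Derivation:
Term 1: (((s (\a.a)) (\a.a)) (\d.(\e.((d e) e))))
Term 2: (((\g.(\h.(q (g h)))) t) ((\f.(\g.(\h.((f h) g)))) p))
Alpha-equivalence: compare structure up to binder renaming.
Result: False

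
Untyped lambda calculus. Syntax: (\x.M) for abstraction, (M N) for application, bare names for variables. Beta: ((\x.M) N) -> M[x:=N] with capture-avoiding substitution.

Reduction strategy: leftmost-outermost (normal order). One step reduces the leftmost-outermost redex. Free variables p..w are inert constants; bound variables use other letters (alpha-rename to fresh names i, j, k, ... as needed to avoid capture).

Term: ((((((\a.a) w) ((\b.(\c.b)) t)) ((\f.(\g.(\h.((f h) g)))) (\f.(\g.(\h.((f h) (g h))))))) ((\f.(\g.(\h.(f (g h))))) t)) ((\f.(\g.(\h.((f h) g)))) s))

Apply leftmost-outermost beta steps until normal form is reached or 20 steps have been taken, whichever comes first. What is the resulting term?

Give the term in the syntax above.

Answer: ((((w (\c.t)) (\g.(\h.(\i.((h i) (g i)))))) (\g.(\h.(t (g h))))) (\g.(\h.((s h) g))))

Derivation:
Step 0: ((((((\a.a) w) ((\b.(\c.b)) t)) ((\f.(\g.(\h.((f h) g)))) (\f.(\g.(\h.((f h) (g h))))))) ((\f.(\g.(\h.(f (g h))))) t)) ((\f.(\g.(\h.((f h) g)))) s))
Step 1: ((((w ((\b.(\c.b)) t)) ((\f.(\g.(\h.((f h) g)))) (\f.(\g.(\h.((f h) (g h))))))) ((\f.(\g.(\h.(f (g h))))) t)) ((\f.(\g.(\h.((f h) g)))) s))
Step 2: ((((w (\c.t)) ((\f.(\g.(\h.((f h) g)))) (\f.(\g.(\h.((f h) (g h))))))) ((\f.(\g.(\h.(f (g h))))) t)) ((\f.(\g.(\h.((f h) g)))) s))
Step 3: ((((w (\c.t)) (\g.(\h.(((\f.(\g.(\h.((f h) (g h))))) h) g)))) ((\f.(\g.(\h.(f (g h))))) t)) ((\f.(\g.(\h.((f h) g)))) s))
Step 4: ((((w (\c.t)) (\g.(\h.((\g.(\i.((h i) (g i)))) g)))) ((\f.(\g.(\h.(f (g h))))) t)) ((\f.(\g.(\h.((f h) g)))) s))
Step 5: ((((w (\c.t)) (\g.(\h.(\i.((h i) (g i)))))) ((\f.(\g.(\h.(f (g h))))) t)) ((\f.(\g.(\h.((f h) g)))) s))
Step 6: ((((w (\c.t)) (\g.(\h.(\i.((h i) (g i)))))) (\g.(\h.(t (g h))))) ((\f.(\g.(\h.((f h) g)))) s))
Step 7: ((((w (\c.t)) (\g.(\h.(\i.((h i) (g i)))))) (\g.(\h.(t (g h))))) (\g.(\h.((s h) g))))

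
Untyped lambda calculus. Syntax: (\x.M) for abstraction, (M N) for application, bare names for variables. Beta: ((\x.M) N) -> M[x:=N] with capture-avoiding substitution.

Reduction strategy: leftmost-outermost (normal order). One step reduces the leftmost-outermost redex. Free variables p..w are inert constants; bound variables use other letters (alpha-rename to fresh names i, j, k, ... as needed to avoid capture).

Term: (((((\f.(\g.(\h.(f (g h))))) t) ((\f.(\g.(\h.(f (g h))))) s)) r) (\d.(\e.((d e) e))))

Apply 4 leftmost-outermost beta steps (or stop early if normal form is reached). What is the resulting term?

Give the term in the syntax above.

Step 0: (((((\f.(\g.(\h.(f (g h))))) t) ((\f.(\g.(\h.(f (g h))))) s)) r) (\d.(\e.((d e) e))))
Step 1: ((((\g.(\h.(t (g h)))) ((\f.(\g.(\h.(f (g h))))) s)) r) (\d.(\e.((d e) e))))
Step 2: (((\h.(t (((\f.(\g.(\h.(f (g h))))) s) h))) r) (\d.(\e.((d e) e))))
Step 3: ((t (((\f.(\g.(\h.(f (g h))))) s) r)) (\d.(\e.((d e) e))))
Step 4: ((t ((\g.(\h.(s (g h)))) r)) (\d.(\e.((d e) e))))

Answer: ((t ((\g.(\h.(s (g h)))) r)) (\d.(\e.((d e) e))))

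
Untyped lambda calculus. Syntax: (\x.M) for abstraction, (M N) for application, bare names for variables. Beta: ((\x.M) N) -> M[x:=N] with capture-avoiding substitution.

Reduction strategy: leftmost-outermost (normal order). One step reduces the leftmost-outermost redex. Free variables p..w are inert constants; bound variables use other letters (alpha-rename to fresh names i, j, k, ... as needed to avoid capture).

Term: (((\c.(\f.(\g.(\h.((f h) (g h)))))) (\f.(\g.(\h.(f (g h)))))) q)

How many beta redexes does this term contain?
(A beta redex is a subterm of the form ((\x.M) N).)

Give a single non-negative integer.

Term: (((\c.(\f.(\g.(\h.((f h) (g h)))))) (\f.(\g.(\h.(f (g h)))))) q)
  Redex: ((\c.(\f.(\g.(\h.((f h) (g h)))))) (\f.(\g.(\h.(f (g h))))))
Total redexes: 1

Answer: 1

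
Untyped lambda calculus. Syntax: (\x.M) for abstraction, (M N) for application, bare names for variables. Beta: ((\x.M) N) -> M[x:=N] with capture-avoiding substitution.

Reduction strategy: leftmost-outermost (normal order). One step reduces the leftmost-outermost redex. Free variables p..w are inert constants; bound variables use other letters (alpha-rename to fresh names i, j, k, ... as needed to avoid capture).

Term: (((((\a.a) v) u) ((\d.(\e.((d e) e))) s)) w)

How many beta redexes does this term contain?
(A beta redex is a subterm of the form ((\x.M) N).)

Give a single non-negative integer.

Answer: 2

Derivation:
Term: (((((\a.a) v) u) ((\d.(\e.((d e) e))) s)) w)
  Redex: ((\a.a) v)
  Redex: ((\d.(\e.((d e) e))) s)
Total redexes: 2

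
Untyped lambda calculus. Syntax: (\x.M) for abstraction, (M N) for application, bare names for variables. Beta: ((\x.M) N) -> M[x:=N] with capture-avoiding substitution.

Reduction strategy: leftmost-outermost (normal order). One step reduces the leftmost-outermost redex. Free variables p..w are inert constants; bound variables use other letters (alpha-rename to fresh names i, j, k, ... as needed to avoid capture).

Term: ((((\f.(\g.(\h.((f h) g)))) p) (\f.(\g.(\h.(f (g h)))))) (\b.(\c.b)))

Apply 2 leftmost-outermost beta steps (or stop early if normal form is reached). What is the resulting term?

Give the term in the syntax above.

Answer: ((\h.((p h) (\f.(\g.(\h.(f (g h))))))) (\b.(\c.b)))

Derivation:
Step 0: ((((\f.(\g.(\h.((f h) g)))) p) (\f.(\g.(\h.(f (g h)))))) (\b.(\c.b)))
Step 1: (((\g.(\h.((p h) g))) (\f.(\g.(\h.(f (g h)))))) (\b.(\c.b)))
Step 2: ((\h.((p h) (\f.(\g.(\h.(f (g h))))))) (\b.(\c.b)))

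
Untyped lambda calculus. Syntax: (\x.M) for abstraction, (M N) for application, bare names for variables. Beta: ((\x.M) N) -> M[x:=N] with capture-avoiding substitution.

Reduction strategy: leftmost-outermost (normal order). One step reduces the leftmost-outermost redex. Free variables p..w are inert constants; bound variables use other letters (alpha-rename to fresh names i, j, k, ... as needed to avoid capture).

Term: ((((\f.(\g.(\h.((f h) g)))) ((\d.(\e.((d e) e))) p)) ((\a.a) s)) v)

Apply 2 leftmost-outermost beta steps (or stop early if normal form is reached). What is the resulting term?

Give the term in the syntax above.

Step 0: ((((\f.(\g.(\h.((f h) g)))) ((\d.(\e.((d e) e))) p)) ((\a.a) s)) v)
Step 1: (((\g.(\h.((((\d.(\e.((d e) e))) p) h) g))) ((\a.a) s)) v)
Step 2: ((\h.((((\d.(\e.((d e) e))) p) h) ((\a.a) s))) v)

Answer: ((\h.((((\d.(\e.((d e) e))) p) h) ((\a.a) s))) v)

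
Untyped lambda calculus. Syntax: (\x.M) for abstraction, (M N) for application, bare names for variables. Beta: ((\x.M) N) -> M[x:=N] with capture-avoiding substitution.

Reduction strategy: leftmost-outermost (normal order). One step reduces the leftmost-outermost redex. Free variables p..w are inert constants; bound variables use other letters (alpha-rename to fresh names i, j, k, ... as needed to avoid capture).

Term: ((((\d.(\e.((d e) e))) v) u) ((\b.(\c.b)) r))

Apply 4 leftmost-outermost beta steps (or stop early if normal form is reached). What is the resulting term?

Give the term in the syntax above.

Answer: (((v u) u) (\c.r))

Derivation:
Step 0: ((((\d.(\e.((d e) e))) v) u) ((\b.(\c.b)) r))
Step 1: (((\e.((v e) e)) u) ((\b.(\c.b)) r))
Step 2: (((v u) u) ((\b.(\c.b)) r))
Step 3: (((v u) u) (\c.r))
Step 4: (normal form reached)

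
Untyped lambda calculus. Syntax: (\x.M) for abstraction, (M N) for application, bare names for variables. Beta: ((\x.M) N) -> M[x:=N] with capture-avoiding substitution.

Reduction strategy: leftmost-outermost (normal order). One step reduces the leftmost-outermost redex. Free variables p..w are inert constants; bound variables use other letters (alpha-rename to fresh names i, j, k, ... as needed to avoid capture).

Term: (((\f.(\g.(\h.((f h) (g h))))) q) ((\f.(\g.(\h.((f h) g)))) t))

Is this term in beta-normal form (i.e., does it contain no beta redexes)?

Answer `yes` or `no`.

Term: (((\f.(\g.(\h.((f h) (g h))))) q) ((\f.(\g.(\h.((f h) g)))) t))
Found 2 beta redex(es).

Answer: no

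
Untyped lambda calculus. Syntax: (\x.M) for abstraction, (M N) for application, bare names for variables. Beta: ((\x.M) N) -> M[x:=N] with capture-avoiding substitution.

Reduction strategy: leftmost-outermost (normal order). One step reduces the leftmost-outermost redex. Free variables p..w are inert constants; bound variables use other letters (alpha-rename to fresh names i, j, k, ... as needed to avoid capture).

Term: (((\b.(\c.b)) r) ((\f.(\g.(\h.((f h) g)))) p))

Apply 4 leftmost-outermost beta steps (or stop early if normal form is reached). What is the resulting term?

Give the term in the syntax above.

Answer: r

Derivation:
Step 0: (((\b.(\c.b)) r) ((\f.(\g.(\h.((f h) g)))) p))
Step 1: ((\c.r) ((\f.(\g.(\h.((f h) g)))) p))
Step 2: r
Step 3: (normal form reached)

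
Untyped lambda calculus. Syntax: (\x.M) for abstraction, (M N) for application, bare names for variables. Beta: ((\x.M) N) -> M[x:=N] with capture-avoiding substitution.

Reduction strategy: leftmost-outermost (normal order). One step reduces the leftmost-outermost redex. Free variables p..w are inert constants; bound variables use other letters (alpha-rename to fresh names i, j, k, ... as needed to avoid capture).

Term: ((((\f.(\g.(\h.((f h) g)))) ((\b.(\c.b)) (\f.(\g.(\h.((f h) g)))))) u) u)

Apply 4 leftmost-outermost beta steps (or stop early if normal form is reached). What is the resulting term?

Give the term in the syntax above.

Step 0: ((((\f.(\g.(\h.((f h) g)))) ((\b.(\c.b)) (\f.(\g.(\h.((f h) g)))))) u) u)
Step 1: (((\g.(\h.((((\b.(\c.b)) (\f.(\g.(\h.((f h) g))))) h) g))) u) u)
Step 2: ((\h.((((\b.(\c.b)) (\f.(\g.(\h.((f h) g))))) h) u)) u)
Step 3: ((((\b.(\c.b)) (\f.(\g.(\h.((f h) g))))) u) u)
Step 4: (((\c.(\f.(\g.(\h.((f h) g))))) u) u)

Answer: (((\c.(\f.(\g.(\h.((f h) g))))) u) u)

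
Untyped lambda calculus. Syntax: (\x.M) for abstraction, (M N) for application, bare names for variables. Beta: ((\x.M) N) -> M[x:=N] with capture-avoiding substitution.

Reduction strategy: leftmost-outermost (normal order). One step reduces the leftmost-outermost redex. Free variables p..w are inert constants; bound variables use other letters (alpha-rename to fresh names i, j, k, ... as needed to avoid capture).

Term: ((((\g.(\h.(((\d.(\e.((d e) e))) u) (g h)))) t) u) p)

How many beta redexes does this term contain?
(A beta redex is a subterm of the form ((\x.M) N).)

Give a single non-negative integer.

Term: ((((\g.(\h.(((\d.(\e.((d e) e))) u) (g h)))) t) u) p)
  Redex: ((\g.(\h.(((\d.(\e.((d e) e))) u) (g h)))) t)
  Redex: ((\d.(\e.((d e) e))) u)
Total redexes: 2

Answer: 2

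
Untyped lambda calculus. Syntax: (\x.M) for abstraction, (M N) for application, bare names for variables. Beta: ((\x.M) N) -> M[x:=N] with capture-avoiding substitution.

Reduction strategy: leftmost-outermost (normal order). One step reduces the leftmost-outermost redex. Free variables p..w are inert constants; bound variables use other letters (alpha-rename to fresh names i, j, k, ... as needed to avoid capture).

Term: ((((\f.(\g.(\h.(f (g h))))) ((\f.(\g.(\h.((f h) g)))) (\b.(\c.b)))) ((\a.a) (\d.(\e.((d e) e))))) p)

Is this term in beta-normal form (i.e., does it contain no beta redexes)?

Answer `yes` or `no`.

Term: ((((\f.(\g.(\h.(f (g h))))) ((\f.(\g.(\h.((f h) g)))) (\b.(\c.b)))) ((\a.a) (\d.(\e.((d e) e))))) p)
Found 3 beta redex(es).

Answer: no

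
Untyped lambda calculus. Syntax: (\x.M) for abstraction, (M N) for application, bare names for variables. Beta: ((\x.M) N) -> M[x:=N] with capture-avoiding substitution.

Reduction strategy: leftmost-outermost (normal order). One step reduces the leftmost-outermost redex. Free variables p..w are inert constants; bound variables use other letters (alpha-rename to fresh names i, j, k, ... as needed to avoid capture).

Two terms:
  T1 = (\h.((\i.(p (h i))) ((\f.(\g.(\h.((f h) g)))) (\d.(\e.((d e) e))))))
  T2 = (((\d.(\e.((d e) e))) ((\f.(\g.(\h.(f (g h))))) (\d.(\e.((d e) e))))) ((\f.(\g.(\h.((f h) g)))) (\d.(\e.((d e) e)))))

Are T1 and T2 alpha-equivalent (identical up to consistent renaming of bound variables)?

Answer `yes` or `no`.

Answer: no

Derivation:
Term 1: (\h.((\i.(p (h i))) ((\f.(\g.(\h.((f h) g)))) (\d.(\e.((d e) e))))))
Term 2: (((\d.(\e.((d e) e))) ((\f.(\g.(\h.(f (g h))))) (\d.(\e.((d e) e))))) ((\f.(\g.(\h.((f h) g)))) (\d.(\e.((d e) e)))))
Alpha-equivalence: compare structure up to binder renaming.
Result: False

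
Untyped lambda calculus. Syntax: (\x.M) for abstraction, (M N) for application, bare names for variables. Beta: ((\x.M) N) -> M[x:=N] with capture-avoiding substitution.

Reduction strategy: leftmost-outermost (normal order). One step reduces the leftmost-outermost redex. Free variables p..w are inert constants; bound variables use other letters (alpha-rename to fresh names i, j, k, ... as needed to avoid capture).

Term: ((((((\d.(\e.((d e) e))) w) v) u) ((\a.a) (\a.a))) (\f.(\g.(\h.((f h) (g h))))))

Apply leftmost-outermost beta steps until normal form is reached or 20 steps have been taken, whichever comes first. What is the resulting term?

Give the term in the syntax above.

Answer: (((((w v) v) u) (\a.a)) (\f.(\g.(\h.((f h) (g h))))))

Derivation:
Step 0: ((((((\d.(\e.((d e) e))) w) v) u) ((\a.a) (\a.a))) (\f.(\g.(\h.((f h) (g h))))))
Step 1: (((((\e.((w e) e)) v) u) ((\a.a) (\a.a))) (\f.(\g.(\h.((f h) (g h))))))
Step 2: (((((w v) v) u) ((\a.a) (\a.a))) (\f.(\g.(\h.((f h) (g h))))))
Step 3: (((((w v) v) u) (\a.a)) (\f.(\g.(\h.((f h) (g h))))))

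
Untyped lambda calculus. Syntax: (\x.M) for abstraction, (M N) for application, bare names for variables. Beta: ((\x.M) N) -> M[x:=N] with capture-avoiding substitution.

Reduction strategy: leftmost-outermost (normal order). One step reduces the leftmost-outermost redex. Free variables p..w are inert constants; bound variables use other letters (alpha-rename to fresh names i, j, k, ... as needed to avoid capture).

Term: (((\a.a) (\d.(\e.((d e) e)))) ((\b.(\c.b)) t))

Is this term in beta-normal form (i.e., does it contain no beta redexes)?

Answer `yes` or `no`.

Term: (((\a.a) (\d.(\e.((d e) e)))) ((\b.(\c.b)) t))
Found 2 beta redex(es).

Answer: no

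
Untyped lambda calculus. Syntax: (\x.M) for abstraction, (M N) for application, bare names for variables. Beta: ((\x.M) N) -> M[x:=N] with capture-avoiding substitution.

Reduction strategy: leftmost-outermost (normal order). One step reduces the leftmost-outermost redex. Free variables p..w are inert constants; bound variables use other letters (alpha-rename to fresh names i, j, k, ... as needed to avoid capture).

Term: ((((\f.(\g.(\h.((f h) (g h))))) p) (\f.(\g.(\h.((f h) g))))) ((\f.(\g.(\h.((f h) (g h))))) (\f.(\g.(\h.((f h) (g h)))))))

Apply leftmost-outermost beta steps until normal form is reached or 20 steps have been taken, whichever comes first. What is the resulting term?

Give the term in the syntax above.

Step 0: ((((\f.(\g.(\h.((f h) (g h))))) p) (\f.(\g.(\h.((f h) g))))) ((\f.(\g.(\h.((f h) (g h))))) (\f.(\g.(\h.((f h) (g h)))))))
Step 1: (((\g.(\h.((p h) (g h)))) (\f.(\g.(\h.((f h) g))))) ((\f.(\g.(\h.((f h) (g h))))) (\f.(\g.(\h.((f h) (g h)))))))
Step 2: ((\h.((p h) ((\f.(\g.(\h.((f h) g)))) h))) ((\f.(\g.(\h.((f h) (g h))))) (\f.(\g.(\h.((f h) (g h)))))))
Step 3: ((p ((\f.(\g.(\h.((f h) (g h))))) (\f.(\g.(\h.((f h) (g h))))))) ((\f.(\g.(\h.((f h) g)))) ((\f.(\g.(\h.((f h) (g h))))) (\f.(\g.(\h.((f h) (g h))))))))
Step 4: ((p (\g.(\h.(((\f.(\g.(\h.((f h) (g h))))) h) (g h))))) ((\f.(\g.(\h.((f h) g)))) ((\f.(\g.(\h.((f h) (g h))))) (\f.(\g.(\h.((f h) (g h))))))))
Step 5: ((p (\g.(\h.((\g.(\i.((h i) (g i)))) (g h))))) ((\f.(\g.(\h.((f h) g)))) ((\f.(\g.(\h.((f h) (g h))))) (\f.(\g.(\h.((f h) (g h))))))))
Step 6: ((p (\g.(\h.(\i.((h i) ((g h) i)))))) ((\f.(\g.(\h.((f h) g)))) ((\f.(\g.(\h.((f h) (g h))))) (\f.(\g.(\h.((f h) (g h))))))))
Step 7: ((p (\g.(\h.(\i.((h i) ((g h) i)))))) (\g.(\h.((((\f.(\g.(\h.((f h) (g h))))) (\f.(\g.(\h.((f h) (g h)))))) h) g))))
Step 8: ((p (\g.(\h.(\i.((h i) ((g h) i)))))) (\g.(\h.(((\g.(\h.(((\f.(\g.(\h.((f h) (g h))))) h) (g h)))) h) g))))
Step 9: ((p (\g.(\h.(\i.((h i) ((g h) i)))))) (\g.(\h.((\i.(((\f.(\g.(\h.((f h) (g h))))) i) (h i))) g))))
Step 10: ((p (\g.(\h.(\i.((h i) ((g h) i)))))) (\g.(\h.(((\f.(\g.(\h.((f h) (g h))))) g) (h g)))))
Step 11: ((p (\g.(\h.(\i.((h i) ((g h) i)))))) (\g.(\h.((\i.(\h.((g h) (i h)))) (h g)))))
Step 12: ((p (\g.(\h.(\i.((h i) ((g h) i)))))) (\g.(\h.(\j.((g j) ((h g) j))))))

Answer: ((p (\g.(\h.(\i.((h i) ((g h) i)))))) (\g.(\h.(\j.((g j) ((h g) j))))))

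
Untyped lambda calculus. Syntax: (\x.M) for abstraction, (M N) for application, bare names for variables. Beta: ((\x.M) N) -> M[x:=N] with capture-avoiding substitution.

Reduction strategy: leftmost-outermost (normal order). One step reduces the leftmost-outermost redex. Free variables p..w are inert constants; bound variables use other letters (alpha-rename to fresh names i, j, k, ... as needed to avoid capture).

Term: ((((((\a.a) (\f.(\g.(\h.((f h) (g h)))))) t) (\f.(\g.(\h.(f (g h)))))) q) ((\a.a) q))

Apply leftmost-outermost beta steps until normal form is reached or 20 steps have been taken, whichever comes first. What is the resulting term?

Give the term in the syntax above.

Step 0: ((((((\a.a) (\f.(\g.(\h.((f h) (g h)))))) t) (\f.(\g.(\h.(f (g h)))))) q) ((\a.a) q))
Step 1: (((((\f.(\g.(\h.((f h) (g h))))) t) (\f.(\g.(\h.(f (g h)))))) q) ((\a.a) q))
Step 2: ((((\g.(\h.((t h) (g h)))) (\f.(\g.(\h.(f (g h)))))) q) ((\a.a) q))
Step 3: (((\h.((t h) ((\f.(\g.(\h.(f (g h))))) h))) q) ((\a.a) q))
Step 4: (((t q) ((\f.(\g.(\h.(f (g h))))) q)) ((\a.a) q))
Step 5: (((t q) (\g.(\h.(q (g h))))) ((\a.a) q))
Step 6: (((t q) (\g.(\h.(q (g h))))) q)

Answer: (((t q) (\g.(\h.(q (g h))))) q)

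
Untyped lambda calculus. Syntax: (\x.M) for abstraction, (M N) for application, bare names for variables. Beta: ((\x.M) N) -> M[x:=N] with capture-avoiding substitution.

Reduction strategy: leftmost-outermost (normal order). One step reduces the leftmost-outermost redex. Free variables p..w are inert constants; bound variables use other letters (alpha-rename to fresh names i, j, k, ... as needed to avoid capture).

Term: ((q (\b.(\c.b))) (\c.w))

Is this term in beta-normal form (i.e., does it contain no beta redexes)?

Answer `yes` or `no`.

Term: ((q (\b.(\c.b))) (\c.w))
No beta redexes found.

Answer: yes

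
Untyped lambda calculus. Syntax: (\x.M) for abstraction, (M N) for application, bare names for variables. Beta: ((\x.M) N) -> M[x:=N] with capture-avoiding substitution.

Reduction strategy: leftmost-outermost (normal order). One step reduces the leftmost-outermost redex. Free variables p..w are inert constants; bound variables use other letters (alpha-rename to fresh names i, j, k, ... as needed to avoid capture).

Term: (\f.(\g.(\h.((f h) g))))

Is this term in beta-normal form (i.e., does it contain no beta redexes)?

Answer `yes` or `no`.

Answer: yes

Derivation:
Term: (\f.(\g.(\h.((f h) g))))
No beta redexes found.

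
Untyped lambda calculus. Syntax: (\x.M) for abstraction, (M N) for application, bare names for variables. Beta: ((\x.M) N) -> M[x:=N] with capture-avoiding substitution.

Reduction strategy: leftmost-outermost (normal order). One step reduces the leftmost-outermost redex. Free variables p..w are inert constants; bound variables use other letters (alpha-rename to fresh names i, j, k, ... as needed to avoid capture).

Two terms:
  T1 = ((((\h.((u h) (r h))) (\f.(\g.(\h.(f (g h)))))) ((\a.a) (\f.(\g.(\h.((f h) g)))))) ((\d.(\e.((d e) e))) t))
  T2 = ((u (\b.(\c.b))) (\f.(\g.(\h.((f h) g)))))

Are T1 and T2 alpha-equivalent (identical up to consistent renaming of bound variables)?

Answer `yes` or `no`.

Answer: no

Derivation:
Term 1: ((((\h.((u h) (r h))) (\f.(\g.(\h.(f (g h)))))) ((\a.a) (\f.(\g.(\h.((f h) g)))))) ((\d.(\e.((d e) e))) t))
Term 2: ((u (\b.(\c.b))) (\f.(\g.(\h.((f h) g)))))
Alpha-equivalence: compare structure up to binder renaming.
Result: False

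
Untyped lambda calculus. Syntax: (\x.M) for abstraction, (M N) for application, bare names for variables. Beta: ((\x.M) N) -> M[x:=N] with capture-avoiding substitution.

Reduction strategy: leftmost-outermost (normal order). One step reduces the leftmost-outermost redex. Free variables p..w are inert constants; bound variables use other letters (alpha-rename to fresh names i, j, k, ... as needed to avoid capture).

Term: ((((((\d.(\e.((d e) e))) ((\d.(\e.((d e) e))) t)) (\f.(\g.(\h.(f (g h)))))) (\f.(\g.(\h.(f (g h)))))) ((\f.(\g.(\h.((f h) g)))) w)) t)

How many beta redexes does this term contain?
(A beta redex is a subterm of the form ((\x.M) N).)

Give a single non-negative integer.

Term: ((((((\d.(\e.((d e) e))) ((\d.(\e.((d e) e))) t)) (\f.(\g.(\h.(f (g h)))))) (\f.(\g.(\h.(f (g h)))))) ((\f.(\g.(\h.((f h) g)))) w)) t)
  Redex: ((\d.(\e.((d e) e))) ((\d.(\e.((d e) e))) t))
  Redex: ((\d.(\e.((d e) e))) t)
  Redex: ((\f.(\g.(\h.((f h) g)))) w)
Total redexes: 3

Answer: 3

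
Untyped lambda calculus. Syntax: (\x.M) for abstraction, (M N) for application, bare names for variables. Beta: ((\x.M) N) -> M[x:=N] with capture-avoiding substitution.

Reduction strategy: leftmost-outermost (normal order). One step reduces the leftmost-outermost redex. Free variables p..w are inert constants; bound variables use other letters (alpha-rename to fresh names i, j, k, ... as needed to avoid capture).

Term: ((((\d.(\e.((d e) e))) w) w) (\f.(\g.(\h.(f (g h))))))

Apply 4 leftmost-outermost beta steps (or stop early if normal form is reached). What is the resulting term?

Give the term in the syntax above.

Step 0: ((((\d.(\e.((d e) e))) w) w) (\f.(\g.(\h.(f (g h))))))
Step 1: (((\e.((w e) e)) w) (\f.(\g.(\h.(f (g h))))))
Step 2: (((w w) w) (\f.(\g.(\h.(f (g h))))))
Step 3: (normal form reached)

Answer: (((w w) w) (\f.(\g.(\h.(f (g h))))))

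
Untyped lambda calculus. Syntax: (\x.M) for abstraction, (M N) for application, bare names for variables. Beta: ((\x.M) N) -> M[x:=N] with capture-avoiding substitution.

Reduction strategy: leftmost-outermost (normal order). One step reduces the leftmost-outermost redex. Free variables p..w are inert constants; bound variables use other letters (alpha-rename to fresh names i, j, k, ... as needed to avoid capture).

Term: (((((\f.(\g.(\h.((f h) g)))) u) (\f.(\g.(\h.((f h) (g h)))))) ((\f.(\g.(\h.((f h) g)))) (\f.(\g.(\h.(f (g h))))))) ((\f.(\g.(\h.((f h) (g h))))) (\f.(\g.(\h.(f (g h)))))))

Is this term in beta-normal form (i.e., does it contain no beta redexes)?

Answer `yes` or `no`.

Answer: no

Derivation:
Term: (((((\f.(\g.(\h.((f h) g)))) u) (\f.(\g.(\h.((f h) (g h)))))) ((\f.(\g.(\h.((f h) g)))) (\f.(\g.(\h.(f (g h))))))) ((\f.(\g.(\h.((f h) (g h))))) (\f.(\g.(\h.(f (g h)))))))
Found 3 beta redex(es).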